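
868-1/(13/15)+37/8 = 90633/104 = 871.47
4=4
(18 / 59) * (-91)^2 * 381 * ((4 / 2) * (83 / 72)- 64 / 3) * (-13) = 28095818205 / 118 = 238100154.28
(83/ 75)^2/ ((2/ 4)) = 13778/ 5625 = 2.45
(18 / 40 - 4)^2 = 5041 / 400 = 12.60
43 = 43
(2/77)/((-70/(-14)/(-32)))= -0.17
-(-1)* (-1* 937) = -937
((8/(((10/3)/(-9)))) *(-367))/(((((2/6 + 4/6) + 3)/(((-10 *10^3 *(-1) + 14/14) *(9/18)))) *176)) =99099909/1760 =56306.77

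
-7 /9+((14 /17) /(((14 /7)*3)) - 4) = -710 /153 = -4.64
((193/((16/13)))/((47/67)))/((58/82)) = 6892223/21808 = 316.04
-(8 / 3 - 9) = 19 / 3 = 6.33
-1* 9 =-9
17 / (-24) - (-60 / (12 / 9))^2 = -48617 / 24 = -2025.71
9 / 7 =1.29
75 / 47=1.60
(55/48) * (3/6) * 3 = 55/32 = 1.72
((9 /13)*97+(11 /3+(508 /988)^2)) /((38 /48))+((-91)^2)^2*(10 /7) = 113557398536954 /1159171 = 97964319.79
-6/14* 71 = -213/7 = -30.43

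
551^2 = 303601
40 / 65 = 8 / 13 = 0.62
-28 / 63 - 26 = -26.44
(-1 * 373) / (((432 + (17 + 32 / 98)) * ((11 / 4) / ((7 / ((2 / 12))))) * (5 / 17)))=-17399704 / 403645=-43.11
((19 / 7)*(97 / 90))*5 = 1843 / 126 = 14.63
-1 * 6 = -6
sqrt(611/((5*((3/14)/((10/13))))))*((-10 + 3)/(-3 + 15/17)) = 119*sqrt(987)/54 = 69.23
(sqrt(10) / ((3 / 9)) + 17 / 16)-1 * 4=-47 / 16 + 3 * sqrt(10)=6.55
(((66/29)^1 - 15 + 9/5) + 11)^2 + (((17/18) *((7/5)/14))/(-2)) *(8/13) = -57328/2459925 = -0.02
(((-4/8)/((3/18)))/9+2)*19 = 95/3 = 31.67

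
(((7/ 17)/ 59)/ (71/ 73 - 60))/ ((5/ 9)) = -0.00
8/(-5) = -8/5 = -1.60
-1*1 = -1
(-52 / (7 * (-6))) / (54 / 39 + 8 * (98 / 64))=1352 / 14889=0.09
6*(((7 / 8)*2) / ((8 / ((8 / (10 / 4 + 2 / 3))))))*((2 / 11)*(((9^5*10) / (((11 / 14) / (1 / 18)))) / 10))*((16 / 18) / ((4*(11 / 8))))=10287648 / 25289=406.80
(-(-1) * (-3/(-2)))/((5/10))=3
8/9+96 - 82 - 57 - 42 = -757/9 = -84.11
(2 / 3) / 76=1 / 114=0.01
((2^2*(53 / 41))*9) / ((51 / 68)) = 2544 / 41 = 62.05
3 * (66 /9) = 22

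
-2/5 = -0.40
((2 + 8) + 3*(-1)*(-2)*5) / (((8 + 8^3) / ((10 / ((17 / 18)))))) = 180 / 221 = 0.81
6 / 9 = 2 / 3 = 0.67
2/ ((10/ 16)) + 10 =66/ 5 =13.20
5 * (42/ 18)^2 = 245/ 9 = 27.22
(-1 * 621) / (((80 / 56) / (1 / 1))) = -4347 / 10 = -434.70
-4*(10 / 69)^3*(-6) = 8000 / 109503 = 0.07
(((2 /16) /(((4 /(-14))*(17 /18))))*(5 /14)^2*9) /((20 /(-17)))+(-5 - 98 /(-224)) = -3683 /896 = -4.11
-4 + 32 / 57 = -196 / 57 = -3.44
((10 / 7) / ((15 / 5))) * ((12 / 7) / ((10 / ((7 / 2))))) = 2 / 7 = 0.29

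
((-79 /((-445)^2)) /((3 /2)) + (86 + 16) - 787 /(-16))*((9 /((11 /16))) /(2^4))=4311194691 /34852400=123.70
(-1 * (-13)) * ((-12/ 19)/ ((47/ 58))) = -9048/ 893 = -10.13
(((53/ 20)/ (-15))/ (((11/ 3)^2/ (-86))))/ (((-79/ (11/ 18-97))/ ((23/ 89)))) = 18188699/ 51045060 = 0.36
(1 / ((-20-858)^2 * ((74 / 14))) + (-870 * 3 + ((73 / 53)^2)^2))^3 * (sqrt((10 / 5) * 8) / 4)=-201839600615787618010357124698352780894925888268649125 / 11399418628715261024898286892999775594870592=-17706131092.28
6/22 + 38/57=31/33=0.94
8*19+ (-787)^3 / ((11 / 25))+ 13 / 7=-85302583678 / 77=-1107825762.05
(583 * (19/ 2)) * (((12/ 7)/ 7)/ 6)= 11077/ 49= 226.06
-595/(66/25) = -14875/66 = -225.38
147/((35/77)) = 1617/5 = 323.40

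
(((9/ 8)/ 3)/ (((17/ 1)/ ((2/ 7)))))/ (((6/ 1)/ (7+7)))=1/ 68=0.01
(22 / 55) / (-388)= -1 / 970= -0.00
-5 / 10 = -1 / 2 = -0.50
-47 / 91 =-0.52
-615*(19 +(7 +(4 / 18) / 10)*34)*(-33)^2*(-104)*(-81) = -1454217572808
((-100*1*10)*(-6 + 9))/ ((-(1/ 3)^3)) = 81000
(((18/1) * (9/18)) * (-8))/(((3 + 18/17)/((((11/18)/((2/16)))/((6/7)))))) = -20944/207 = -101.18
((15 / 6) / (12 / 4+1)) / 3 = 5 / 24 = 0.21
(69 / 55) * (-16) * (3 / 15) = -1104 / 275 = -4.01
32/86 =16/43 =0.37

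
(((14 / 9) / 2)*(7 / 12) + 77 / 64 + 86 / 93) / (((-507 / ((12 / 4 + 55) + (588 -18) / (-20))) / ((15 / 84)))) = -40795255 / 1520902656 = -0.03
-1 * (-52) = 52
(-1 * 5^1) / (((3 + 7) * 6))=-1 / 12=-0.08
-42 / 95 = -0.44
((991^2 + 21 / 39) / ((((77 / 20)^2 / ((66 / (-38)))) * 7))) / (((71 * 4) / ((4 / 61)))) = -3.80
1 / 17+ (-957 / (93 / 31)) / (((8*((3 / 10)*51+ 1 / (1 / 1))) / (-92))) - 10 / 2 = 609953 / 2771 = 220.12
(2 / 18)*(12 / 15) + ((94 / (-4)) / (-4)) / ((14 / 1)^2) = 8387 / 70560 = 0.12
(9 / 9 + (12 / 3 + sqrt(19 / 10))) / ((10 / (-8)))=-4 - 2 * sqrt(190) / 25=-5.10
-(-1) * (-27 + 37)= 10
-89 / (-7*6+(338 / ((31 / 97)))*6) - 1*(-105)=20515711 / 195414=104.99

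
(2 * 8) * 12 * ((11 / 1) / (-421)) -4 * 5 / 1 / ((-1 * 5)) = -428 / 421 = -1.02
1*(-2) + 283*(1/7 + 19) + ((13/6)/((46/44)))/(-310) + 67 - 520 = 743023429/149730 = 4962.42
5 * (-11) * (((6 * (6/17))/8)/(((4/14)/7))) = -24255/68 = -356.69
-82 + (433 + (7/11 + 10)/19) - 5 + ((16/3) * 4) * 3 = 85807/209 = 410.56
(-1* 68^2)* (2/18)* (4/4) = -4624/9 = -513.78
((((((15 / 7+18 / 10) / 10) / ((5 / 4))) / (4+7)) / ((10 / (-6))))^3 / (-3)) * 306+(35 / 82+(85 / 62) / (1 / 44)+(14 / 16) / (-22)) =137606552490808599769 / 2266615011718750000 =60.71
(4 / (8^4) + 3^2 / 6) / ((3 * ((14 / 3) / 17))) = 26129 / 14336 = 1.82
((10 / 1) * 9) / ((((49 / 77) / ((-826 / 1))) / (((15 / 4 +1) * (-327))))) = 181450665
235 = 235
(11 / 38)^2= 121 / 1444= 0.08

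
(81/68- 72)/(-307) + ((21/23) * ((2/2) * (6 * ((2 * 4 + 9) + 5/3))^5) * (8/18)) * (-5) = -51506902969544245/1440444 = -35757657340.06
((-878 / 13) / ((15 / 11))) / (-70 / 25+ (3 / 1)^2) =-9658 / 1209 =-7.99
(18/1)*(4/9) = 8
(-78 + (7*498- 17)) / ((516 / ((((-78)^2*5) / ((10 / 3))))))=5157711 / 86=59973.38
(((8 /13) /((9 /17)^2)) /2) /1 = 1.10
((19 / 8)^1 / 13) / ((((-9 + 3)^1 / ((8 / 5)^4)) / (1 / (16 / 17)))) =-5168 / 24375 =-0.21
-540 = -540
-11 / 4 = -2.75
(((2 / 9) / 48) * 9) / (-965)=-1 / 23160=-0.00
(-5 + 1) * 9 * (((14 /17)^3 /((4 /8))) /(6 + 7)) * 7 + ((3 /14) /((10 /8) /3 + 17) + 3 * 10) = 781066164 /93440347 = 8.36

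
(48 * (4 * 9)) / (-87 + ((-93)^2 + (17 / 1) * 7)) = 1728 / 8681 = 0.20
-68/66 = -34/33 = -1.03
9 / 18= 1 / 2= 0.50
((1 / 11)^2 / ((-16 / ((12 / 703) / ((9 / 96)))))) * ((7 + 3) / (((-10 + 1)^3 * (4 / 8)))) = 160 / 62010927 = 0.00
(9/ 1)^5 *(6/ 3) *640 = 75582720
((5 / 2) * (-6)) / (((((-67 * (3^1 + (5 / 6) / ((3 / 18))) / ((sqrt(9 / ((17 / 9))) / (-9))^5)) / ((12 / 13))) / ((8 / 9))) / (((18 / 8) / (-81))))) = 5 * sqrt(17) / 38513007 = 0.00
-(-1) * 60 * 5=300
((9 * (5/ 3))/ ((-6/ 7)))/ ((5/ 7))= -49/ 2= -24.50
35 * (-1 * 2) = -70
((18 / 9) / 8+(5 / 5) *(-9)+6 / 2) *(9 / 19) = -207 / 76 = -2.72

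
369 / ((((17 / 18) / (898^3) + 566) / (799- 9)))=3799749552766560 / 7377648268913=515.04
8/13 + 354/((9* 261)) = 7798/10179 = 0.77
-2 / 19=-0.11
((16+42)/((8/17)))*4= 493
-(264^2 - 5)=-69691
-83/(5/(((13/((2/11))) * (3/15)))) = -11869/50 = -237.38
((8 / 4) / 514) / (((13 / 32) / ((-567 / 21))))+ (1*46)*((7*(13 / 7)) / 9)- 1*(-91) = 4726421 / 30069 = 157.19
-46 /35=-1.31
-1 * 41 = -41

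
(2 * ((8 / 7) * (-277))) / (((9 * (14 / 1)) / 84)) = -8864 / 21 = -422.10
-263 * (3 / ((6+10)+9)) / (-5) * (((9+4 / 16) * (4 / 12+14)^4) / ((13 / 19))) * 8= 1264197396178 / 43875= 28813615.87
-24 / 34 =-12 / 17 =-0.71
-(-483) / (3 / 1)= 161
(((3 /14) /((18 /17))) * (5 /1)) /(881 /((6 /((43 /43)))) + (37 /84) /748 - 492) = -12716 /4337495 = -0.00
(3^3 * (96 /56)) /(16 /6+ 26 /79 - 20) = -2.72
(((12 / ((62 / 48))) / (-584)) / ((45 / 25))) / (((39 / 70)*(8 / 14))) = -2450 / 88257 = -0.03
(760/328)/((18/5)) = 475/738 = 0.64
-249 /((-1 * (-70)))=-249 /70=-3.56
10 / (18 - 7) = 10 / 11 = 0.91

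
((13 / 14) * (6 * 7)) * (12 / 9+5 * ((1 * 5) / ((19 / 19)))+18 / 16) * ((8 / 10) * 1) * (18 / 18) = 856.70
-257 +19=-238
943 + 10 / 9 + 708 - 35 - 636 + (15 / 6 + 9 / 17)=301147 / 306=984.14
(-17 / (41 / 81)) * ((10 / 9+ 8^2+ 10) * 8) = -827424 / 41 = -20181.07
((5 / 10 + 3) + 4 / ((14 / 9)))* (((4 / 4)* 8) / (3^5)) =340 / 1701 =0.20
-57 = -57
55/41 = 1.34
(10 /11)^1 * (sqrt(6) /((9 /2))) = 20 * sqrt(6) /99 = 0.49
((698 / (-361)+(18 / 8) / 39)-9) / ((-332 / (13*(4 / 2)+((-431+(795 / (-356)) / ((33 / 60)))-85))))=-98749613285 / 6101425616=-16.18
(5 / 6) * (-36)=-30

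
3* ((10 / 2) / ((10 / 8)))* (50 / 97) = 600 / 97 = 6.19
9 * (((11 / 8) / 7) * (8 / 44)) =9 / 28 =0.32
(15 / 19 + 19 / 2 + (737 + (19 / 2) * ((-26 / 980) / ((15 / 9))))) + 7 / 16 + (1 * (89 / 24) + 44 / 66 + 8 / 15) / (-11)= 9181624307 / 12289200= 747.13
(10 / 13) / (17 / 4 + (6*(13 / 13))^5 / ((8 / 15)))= 40 / 758381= 0.00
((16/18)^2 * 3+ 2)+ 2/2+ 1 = 172/27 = 6.37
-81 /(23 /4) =-324 /23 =-14.09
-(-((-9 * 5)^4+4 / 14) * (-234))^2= -45115727575511311524 / 49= -920729134194108398.45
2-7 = -5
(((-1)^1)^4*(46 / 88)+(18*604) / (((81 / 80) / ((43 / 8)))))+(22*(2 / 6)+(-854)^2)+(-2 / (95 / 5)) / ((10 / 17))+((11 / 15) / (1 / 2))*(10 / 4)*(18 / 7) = 787048.66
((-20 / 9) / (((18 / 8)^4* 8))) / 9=-640 / 531441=-0.00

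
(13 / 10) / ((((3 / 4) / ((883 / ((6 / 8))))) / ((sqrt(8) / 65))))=14128*sqrt(2) / 225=88.80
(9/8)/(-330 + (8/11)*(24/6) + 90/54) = -0.00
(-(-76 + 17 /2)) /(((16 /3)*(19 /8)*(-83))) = -405 /6308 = -0.06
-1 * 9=-9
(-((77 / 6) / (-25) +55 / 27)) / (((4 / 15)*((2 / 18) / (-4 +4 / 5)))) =4114 / 25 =164.56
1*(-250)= -250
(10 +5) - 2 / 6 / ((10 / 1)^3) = 44999 / 3000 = 15.00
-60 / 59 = -1.02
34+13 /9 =319 /9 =35.44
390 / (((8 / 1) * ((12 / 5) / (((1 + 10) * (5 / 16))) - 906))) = -17875 / 331944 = -0.05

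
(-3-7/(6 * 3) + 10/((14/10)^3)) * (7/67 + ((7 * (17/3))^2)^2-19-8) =21187983376865/33506298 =632358.23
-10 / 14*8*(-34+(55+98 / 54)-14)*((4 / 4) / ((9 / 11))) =-14960 / 243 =-61.56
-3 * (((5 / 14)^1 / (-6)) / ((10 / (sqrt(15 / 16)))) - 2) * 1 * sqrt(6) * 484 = 121 * sqrt(6) * (sqrt(15)+1344) / 56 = 7133.82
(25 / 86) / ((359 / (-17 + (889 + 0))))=10900 / 15437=0.71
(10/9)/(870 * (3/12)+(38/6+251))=20/8547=0.00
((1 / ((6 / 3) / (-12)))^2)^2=1296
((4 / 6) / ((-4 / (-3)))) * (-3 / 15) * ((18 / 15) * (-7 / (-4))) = -21 / 100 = -0.21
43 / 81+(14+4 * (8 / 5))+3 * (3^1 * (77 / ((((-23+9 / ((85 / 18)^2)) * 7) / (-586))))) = 2588.33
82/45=1.82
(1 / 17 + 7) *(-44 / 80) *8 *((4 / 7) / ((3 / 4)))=-2816 / 119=-23.66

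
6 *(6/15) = 2.40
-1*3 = -3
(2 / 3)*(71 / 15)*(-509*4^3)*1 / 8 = -578224 / 45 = -12849.42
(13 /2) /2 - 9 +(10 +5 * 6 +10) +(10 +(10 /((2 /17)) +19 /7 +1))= 4003 /28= 142.96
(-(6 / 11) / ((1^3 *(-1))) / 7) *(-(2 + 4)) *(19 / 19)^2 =-36 / 77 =-0.47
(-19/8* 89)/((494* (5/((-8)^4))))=-22784/65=-350.52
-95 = -95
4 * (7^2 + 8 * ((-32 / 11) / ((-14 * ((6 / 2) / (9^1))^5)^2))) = -15010900 / 539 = -27849.54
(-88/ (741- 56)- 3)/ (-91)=2143/ 62335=0.03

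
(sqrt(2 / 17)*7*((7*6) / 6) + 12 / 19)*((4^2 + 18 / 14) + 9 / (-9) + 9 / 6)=1494 / 133 + 1743*sqrt(34) / 34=310.16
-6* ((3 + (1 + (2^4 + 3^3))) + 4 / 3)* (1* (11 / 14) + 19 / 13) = -59305 / 91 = -651.70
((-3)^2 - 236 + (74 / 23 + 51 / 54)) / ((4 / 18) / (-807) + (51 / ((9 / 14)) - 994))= 74449785 / 305588396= 0.24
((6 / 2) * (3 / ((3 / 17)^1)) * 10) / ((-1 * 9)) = -170 / 3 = -56.67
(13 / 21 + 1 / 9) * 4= 184 / 63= 2.92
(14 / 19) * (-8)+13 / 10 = -4.59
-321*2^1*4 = -2568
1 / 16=0.06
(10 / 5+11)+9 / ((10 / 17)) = 28.30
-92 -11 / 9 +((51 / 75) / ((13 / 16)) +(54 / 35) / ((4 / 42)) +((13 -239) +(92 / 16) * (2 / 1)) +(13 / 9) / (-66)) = -28060511 / 96525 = -290.71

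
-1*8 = -8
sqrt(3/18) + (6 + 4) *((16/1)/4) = sqrt(6)/6 + 40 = 40.41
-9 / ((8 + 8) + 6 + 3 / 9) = -27 / 67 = -0.40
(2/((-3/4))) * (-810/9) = 240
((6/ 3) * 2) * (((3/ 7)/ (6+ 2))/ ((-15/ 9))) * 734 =-3303/ 35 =-94.37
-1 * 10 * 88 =-880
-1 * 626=-626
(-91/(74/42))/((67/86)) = -164346/2479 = -66.30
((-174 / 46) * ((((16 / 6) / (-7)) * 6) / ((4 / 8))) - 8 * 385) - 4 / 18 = -4438186 / 1449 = -3062.93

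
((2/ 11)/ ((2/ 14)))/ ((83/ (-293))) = -4.49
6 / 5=1.20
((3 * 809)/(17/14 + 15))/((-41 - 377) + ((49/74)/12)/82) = -2474142048/6909207853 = -0.36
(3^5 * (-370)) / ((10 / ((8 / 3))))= -23976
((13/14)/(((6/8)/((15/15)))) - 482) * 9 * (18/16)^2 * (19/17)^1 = -2913327/476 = -6120.43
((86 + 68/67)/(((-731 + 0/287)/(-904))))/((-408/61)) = -40186190/2497827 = -16.09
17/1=17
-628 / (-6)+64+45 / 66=11177 / 66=169.35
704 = 704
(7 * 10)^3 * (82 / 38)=14063000 / 19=740157.89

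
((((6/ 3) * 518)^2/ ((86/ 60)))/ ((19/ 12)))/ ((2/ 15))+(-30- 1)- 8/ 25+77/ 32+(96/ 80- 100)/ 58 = 67230681109377/ 18954400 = 3546969.63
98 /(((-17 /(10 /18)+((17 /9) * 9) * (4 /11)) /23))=-123970 /1343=-92.31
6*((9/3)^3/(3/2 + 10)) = 324/23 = 14.09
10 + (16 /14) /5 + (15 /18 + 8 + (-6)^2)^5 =181136166.65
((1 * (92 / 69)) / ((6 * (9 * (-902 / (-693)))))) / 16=7 / 5904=0.00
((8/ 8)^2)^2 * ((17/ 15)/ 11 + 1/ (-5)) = -16/ 165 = -0.10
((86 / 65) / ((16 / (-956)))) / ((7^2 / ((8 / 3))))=-41108 / 9555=-4.30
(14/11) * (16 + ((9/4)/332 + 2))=167391/7304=22.92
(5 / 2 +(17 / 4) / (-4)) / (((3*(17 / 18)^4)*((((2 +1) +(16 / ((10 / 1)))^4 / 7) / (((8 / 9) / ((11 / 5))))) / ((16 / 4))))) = 3912300000 / 15821466551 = 0.25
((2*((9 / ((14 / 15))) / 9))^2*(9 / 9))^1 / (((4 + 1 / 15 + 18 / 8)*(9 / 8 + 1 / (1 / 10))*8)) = 0.01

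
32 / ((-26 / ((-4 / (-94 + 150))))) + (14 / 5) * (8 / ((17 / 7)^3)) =3692376 / 2235415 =1.65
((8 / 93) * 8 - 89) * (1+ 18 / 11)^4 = -5808898853 / 1361613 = -4266.19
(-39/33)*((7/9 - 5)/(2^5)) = 247/1584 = 0.16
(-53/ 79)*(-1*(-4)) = -212/ 79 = -2.68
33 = 33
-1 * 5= -5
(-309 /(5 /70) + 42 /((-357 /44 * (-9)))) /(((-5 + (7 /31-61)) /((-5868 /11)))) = -13376099480 /381293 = -35080.89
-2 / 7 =-0.29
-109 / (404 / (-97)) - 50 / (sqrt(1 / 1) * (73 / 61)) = -460371 / 29492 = -15.61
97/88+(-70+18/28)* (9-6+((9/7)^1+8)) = -3669511/4312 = -851.00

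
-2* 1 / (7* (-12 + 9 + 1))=1 / 7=0.14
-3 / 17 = -0.18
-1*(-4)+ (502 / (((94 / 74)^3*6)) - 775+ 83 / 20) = -4522721993 / 6229380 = -726.03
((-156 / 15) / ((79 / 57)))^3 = -26039617344 / 61629875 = -422.52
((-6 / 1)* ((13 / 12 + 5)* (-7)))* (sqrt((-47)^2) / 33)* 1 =24017 / 66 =363.89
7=7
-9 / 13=-0.69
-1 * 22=-22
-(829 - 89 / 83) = -68718 / 83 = -827.93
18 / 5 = 3.60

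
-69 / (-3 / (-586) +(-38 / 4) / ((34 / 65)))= 3.80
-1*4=-4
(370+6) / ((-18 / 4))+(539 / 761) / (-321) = -61234721 / 732843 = -83.56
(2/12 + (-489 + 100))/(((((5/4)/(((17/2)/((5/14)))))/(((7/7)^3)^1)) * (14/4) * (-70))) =79322/2625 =30.22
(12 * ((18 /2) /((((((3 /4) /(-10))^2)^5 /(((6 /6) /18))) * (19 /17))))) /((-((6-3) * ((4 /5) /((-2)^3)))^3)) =356515840000000000000 /10097379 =35307760558457.79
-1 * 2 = -2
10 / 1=10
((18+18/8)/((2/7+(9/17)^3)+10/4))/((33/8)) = 1238076/739981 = 1.67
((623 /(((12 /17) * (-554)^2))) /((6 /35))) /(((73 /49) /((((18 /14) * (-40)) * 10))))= -64869875 /11202434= -5.79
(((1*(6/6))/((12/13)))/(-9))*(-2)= 13/54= 0.24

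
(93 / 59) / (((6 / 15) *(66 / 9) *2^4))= 1395 / 41536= 0.03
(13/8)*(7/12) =91/96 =0.95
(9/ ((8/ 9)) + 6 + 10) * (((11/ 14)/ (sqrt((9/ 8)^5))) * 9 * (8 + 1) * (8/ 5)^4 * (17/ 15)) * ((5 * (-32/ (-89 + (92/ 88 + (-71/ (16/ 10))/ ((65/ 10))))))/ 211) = 23441415602176 * sqrt(2)/ 450424996875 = 73.60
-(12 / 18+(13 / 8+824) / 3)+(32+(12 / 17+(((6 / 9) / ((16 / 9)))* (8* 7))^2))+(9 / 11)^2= 3266521 / 16456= 198.50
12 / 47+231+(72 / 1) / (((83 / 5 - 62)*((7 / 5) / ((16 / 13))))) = 223167333 / 970879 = 229.86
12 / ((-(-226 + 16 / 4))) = 2 / 37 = 0.05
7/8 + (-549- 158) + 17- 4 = -5545/8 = -693.12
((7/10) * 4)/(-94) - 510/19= -119983/4465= -26.87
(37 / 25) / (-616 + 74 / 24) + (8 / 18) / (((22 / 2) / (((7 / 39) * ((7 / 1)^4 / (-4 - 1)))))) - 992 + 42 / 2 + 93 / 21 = -4820781511138 / 4969589625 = -970.06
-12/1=-12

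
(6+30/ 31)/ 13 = 0.54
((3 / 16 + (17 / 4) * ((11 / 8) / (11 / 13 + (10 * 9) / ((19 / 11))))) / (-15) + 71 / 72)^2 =2736976493161 / 2931491865600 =0.93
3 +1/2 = 3.50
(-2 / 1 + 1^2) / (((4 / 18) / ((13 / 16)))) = -117 / 32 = -3.66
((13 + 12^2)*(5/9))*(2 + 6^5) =6105730/9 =678414.44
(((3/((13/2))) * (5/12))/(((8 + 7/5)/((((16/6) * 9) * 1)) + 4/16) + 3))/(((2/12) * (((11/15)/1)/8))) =3.46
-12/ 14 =-0.86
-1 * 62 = -62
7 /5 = 1.40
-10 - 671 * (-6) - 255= 3761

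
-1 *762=-762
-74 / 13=-5.69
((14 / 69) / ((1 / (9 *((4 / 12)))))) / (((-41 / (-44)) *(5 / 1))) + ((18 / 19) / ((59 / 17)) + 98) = 520113796 / 5285515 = 98.40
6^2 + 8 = 44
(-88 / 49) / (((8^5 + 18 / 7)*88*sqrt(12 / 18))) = -sqrt(6) / 3211516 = -0.00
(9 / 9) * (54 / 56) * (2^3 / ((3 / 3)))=54 / 7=7.71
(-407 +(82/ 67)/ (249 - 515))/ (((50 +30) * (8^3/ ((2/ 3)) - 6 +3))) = -1813409/ 272676600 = -0.01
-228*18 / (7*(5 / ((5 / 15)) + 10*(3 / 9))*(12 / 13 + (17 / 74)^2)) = -876466656 / 26745565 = -32.77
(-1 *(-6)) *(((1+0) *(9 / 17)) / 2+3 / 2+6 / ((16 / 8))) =486 / 17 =28.59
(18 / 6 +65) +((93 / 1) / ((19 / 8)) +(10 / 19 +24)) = 2502 / 19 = 131.68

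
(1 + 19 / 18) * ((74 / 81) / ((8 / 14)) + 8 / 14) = 91057 / 20412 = 4.46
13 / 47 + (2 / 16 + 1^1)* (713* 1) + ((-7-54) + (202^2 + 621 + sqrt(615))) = 42191.20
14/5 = 2.80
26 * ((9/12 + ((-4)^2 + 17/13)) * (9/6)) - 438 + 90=1425/4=356.25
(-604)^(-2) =1 /364816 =0.00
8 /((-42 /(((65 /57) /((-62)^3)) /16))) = 65 /1141114464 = 0.00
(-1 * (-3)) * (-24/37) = -72/37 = -1.95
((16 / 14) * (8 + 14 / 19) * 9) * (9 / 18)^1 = 5976 / 133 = 44.93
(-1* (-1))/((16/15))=15/16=0.94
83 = 83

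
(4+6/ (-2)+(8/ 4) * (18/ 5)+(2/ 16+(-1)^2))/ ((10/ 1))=373/ 400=0.93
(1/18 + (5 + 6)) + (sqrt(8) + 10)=2* sqrt(2) + 379/18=23.88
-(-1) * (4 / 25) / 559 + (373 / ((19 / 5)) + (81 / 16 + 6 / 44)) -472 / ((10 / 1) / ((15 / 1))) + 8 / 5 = -28181644609 / 46732400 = -603.04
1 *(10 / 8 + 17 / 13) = 2.56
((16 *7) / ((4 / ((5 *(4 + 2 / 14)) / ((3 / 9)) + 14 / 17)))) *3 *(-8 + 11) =269748 / 17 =15867.53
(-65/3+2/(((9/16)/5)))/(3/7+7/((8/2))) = -980/549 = -1.79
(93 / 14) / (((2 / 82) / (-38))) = -72447 / 7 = -10349.57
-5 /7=-0.71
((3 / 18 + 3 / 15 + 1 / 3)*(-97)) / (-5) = 679 / 50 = 13.58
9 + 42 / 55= 537 / 55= 9.76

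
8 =8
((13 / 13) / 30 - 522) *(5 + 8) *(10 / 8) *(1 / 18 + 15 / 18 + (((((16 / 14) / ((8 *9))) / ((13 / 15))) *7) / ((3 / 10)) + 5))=-11572001 / 216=-53574.08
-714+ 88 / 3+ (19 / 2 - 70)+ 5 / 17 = -75977 / 102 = -744.87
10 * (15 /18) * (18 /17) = 150 /17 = 8.82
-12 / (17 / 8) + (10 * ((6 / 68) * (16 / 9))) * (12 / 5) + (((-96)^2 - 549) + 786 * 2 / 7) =1057873 / 119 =8889.69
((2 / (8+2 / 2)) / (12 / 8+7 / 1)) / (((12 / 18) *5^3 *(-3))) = -2 / 19125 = -0.00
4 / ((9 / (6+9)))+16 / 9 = 76 / 9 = 8.44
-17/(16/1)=-17/16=-1.06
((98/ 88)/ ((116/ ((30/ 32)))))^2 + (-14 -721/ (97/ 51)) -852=-805436158994783/ 646893862912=-1245.08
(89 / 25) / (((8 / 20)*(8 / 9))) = 10.01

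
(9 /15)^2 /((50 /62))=279 /625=0.45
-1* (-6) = 6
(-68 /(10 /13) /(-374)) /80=13 /4400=0.00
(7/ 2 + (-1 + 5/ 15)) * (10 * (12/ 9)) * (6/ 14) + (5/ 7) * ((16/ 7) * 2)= 2860/ 147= 19.46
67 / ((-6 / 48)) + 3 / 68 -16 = -37533 / 68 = -551.96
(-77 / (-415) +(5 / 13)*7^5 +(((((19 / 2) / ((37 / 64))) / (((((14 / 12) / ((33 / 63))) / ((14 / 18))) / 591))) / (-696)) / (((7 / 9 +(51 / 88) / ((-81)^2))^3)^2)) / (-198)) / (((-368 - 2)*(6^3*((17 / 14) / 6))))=-294878986426523330173211704656873536792369 / 737788964727117667539631909539062760468750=-0.40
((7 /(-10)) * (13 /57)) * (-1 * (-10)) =-91 /57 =-1.60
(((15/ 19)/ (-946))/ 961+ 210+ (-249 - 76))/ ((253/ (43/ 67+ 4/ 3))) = -788599460125/ 878384580942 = -0.90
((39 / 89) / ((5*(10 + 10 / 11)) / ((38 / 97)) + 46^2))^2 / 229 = 66438801 / 402987394703367424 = 0.00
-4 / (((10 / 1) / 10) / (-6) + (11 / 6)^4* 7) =-5184 / 102271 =-0.05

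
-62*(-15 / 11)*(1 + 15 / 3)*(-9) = -4565.45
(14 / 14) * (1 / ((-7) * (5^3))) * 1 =-1 / 875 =-0.00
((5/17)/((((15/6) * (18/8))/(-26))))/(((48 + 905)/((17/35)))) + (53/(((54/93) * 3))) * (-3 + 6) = 18267283/200130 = 91.28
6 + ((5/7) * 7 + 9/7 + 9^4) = 46013/7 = 6573.29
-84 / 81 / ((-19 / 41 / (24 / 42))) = 656 / 513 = 1.28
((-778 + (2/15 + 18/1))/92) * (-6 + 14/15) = 216562/5175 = 41.85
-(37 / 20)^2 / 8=-1369 / 3200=-0.43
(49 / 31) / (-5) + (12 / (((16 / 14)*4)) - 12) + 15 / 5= -6.69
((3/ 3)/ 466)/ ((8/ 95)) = 95/ 3728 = 0.03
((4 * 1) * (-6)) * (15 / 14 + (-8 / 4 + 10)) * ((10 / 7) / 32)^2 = -9525 / 21952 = -0.43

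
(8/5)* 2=16/5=3.20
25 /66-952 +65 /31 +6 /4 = -969829 /1023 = -948.02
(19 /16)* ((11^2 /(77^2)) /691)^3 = 19 /621072592940464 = 0.00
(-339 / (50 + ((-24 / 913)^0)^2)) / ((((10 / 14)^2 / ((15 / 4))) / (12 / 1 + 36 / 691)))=-34584102 / 58735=-588.82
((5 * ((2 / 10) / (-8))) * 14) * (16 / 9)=-28 / 9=-3.11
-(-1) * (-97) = -97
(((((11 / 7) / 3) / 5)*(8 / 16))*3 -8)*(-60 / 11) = 42.78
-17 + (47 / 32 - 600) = -19697 / 32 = -615.53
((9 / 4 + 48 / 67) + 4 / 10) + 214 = 291271 / 1340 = 217.37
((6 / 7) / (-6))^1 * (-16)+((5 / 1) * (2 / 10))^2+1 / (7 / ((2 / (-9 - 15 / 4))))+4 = 7.26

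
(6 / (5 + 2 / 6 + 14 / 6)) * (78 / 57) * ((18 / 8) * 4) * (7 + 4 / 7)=223236 / 3059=72.98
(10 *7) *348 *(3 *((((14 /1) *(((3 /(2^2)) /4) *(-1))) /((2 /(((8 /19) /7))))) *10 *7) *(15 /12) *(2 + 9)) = -105509250 /19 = -5553118.42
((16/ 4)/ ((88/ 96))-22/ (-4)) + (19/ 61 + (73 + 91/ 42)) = 171793/ 2013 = 85.34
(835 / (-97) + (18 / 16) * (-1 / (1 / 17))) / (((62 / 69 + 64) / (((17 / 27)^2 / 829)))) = -143050087 / 700013820816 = -0.00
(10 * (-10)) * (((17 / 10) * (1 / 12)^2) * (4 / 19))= -85 / 342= -0.25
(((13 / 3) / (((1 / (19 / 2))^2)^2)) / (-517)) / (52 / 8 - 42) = 1694173 / 880968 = 1.92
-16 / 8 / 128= -1 / 64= -0.02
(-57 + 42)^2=225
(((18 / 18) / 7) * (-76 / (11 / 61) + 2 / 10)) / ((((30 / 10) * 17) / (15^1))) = -23169 / 1309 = -17.70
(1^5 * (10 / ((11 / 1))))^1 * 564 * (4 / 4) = 5640 / 11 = 512.73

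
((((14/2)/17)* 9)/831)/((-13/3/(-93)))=5859/61217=0.10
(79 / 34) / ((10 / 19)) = 1501 / 340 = 4.41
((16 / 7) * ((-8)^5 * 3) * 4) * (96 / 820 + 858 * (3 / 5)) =-664113512448 / 1435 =-462796872.79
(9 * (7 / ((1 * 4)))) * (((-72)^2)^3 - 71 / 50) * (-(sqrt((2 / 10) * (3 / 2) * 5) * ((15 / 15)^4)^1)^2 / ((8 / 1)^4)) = -1316517956799381 / 1638400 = -803538791.99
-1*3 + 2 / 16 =-23 / 8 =-2.88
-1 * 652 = -652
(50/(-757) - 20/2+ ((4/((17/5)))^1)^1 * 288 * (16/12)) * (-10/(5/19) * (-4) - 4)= 841264560/12869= 65371.40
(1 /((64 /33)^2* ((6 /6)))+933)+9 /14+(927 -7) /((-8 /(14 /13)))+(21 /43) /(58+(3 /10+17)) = 3258858931539 /4022939648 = 810.07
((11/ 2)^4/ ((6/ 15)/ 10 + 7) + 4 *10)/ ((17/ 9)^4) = 285501915/ 21381376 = 13.35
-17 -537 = -554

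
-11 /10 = -1.10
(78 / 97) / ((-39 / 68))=-1.40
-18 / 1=-18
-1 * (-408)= 408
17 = 17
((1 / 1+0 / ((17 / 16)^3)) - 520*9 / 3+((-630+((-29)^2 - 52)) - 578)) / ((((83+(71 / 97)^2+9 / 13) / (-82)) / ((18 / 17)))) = 39678656264 / 19460325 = 2038.95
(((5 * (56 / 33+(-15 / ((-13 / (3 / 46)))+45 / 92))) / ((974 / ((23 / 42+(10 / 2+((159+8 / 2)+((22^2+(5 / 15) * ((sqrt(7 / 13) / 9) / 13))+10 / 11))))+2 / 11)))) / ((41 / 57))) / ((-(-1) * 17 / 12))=8478845 * sqrt(91) / 3396134037582+2560450091945 / 343855780268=7.45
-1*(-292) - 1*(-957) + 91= 1340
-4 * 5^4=-2500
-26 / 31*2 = -52 / 31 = -1.68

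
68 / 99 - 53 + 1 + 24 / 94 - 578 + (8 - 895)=-7054217 / 4653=-1516.06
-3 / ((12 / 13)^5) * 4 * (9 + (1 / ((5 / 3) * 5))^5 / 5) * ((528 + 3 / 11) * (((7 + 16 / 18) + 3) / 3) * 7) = -2162982.81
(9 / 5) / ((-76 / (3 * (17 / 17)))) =-27 / 380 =-0.07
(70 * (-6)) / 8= -105 / 2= -52.50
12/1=12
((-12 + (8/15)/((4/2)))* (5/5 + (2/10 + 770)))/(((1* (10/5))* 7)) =-339328/525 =-646.34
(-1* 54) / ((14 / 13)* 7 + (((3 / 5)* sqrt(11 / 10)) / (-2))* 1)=-68796000 / 9587269- 273780* sqrt(110) / 9587269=-7.48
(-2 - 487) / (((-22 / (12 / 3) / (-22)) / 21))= -41076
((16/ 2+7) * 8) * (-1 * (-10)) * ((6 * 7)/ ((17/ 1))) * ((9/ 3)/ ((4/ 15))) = 567000/ 17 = 33352.94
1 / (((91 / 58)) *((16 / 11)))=319 / 728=0.44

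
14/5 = 2.80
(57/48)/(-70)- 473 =-473.02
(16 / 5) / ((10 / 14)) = 112 / 25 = 4.48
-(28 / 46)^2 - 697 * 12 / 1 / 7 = -4425928 / 3703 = -1195.23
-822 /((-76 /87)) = 35757 /38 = 940.97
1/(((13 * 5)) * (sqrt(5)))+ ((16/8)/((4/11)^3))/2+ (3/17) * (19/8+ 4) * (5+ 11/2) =sqrt(5)/325+ 2087/64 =32.62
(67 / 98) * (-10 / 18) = -335 / 882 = -0.38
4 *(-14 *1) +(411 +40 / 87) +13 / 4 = 124831 / 348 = 358.71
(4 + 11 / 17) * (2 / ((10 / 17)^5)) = 6598159 / 50000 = 131.96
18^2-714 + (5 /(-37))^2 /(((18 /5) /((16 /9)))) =-43245710 /110889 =-389.99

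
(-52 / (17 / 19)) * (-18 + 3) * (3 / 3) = 14820 / 17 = 871.76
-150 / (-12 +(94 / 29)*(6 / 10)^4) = 453125 / 34981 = 12.95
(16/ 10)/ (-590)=-4/ 1475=-0.00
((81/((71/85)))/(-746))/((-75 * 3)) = 153/264830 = 0.00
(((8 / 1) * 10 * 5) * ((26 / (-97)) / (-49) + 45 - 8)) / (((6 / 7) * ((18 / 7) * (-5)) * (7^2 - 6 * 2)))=-390860 / 10767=-36.30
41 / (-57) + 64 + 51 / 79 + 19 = 82.93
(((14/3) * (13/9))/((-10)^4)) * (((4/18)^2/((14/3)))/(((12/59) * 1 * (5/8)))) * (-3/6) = -767/27337500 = -0.00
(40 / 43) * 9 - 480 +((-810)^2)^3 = 12144470068682979720 / 43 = 282429536480999528.37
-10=-10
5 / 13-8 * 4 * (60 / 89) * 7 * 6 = -1047875 / 1157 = -905.68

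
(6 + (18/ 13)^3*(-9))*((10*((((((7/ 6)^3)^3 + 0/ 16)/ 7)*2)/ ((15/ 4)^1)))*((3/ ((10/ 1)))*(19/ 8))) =-717539015669/ 18450581760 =-38.89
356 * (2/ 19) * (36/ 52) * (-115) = -736920/ 247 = -2983.48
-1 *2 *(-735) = 1470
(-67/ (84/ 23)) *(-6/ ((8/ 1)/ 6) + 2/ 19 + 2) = 20033/ 456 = 43.93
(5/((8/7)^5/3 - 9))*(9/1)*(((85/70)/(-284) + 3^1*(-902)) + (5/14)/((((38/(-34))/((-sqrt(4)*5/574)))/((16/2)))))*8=2716633754712045/23286250489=116662.57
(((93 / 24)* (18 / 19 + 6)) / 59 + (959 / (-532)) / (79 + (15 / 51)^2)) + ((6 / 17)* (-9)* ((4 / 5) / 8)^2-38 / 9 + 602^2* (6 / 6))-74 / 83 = 11791327416838855687 / 32536839362400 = 362399.29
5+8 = 13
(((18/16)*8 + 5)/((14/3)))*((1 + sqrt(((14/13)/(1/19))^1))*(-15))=-45*sqrt(3458)/13-45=-248.55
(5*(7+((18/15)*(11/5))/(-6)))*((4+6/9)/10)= 1148/75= 15.31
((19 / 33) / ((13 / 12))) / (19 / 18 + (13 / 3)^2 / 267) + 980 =758662796 / 773773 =980.47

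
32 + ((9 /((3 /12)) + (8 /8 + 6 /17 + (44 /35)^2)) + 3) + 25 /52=80583049 /1082900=74.41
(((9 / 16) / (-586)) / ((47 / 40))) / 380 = -9 / 4186384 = -0.00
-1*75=-75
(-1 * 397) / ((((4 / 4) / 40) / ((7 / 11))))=-111160 / 11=-10105.45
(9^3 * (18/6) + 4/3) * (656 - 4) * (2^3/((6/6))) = 34243040/3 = 11414346.67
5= 5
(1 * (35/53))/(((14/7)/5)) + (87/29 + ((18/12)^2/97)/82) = 4.65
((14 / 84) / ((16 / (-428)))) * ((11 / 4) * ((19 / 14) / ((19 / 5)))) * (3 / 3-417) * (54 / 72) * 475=36339875 / 56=648926.34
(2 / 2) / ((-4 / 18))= -9 / 2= -4.50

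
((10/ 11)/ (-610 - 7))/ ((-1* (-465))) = -2/ 631191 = -0.00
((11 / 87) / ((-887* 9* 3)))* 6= -22 / 694521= -0.00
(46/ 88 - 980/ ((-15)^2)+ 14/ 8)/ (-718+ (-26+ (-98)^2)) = -1031/ 4385700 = -0.00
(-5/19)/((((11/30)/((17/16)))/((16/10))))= -255/209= -1.22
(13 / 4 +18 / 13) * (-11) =-50.98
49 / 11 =4.45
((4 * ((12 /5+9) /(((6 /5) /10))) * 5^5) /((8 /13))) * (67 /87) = 258578125 /174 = 1486081.18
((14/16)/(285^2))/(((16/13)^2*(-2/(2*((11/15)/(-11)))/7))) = 8281/2495232000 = 0.00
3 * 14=42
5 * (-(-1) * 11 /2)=55 /2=27.50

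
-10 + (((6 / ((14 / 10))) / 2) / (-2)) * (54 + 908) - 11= -7362 / 7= -1051.71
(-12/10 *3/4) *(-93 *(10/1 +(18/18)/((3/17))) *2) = 13113/5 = 2622.60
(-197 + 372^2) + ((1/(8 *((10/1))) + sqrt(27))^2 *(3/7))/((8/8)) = 138198.63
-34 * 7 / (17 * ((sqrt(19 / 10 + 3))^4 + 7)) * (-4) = 1.81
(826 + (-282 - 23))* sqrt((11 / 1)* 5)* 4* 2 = 4168* sqrt(55) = 30910.72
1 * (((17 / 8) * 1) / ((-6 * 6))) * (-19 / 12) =0.09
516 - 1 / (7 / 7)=515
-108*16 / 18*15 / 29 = -1440 / 29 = -49.66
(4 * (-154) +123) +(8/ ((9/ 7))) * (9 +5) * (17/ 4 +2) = 463/ 9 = 51.44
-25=-25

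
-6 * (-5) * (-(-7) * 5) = 1050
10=10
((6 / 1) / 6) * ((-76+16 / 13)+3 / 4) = -3849 / 52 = -74.02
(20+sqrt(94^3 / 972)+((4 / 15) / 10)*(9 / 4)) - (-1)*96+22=47*sqrt(282) / 27+6903 / 50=167.29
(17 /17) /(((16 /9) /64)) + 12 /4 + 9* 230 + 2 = 2111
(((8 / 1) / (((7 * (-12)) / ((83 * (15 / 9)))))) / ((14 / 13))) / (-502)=5395 / 221382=0.02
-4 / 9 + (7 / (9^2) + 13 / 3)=322 / 81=3.98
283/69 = 4.10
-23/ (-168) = 23/ 168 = 0.14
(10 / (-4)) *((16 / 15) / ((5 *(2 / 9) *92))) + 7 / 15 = 152 / 345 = 0.44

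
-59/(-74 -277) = 59/351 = 0.17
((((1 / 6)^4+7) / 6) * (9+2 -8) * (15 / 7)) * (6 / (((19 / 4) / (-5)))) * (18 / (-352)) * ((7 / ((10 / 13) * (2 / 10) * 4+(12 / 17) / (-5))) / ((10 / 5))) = 250641625 / 14018048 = 17.88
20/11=1.82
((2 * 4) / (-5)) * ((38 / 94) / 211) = -152 / 49585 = -0.00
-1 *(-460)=460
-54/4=-27/2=-13.50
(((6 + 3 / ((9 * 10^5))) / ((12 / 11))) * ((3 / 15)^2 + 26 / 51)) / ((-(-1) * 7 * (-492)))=-1982829673 / 2258280000000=-0.00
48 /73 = 0.66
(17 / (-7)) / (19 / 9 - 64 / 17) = 2601 / 1771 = 1.47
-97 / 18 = -5.39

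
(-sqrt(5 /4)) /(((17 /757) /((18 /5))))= -6813 * sqrt(5) /85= -179.23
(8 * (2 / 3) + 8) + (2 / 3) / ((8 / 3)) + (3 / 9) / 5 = 273 / 20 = 13.65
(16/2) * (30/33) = 80/11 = 7.27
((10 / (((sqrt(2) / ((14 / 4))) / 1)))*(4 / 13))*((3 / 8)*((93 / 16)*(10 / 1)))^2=68110875*sqrt(2) / 26624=3617.91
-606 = -606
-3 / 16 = -0.19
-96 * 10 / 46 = -480 / 23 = -20.87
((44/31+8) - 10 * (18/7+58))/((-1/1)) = 129396/217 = 596.29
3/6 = 1/2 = 0.50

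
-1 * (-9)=9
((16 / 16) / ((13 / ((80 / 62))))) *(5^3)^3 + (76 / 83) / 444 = 719765632657 / 3712839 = 193858.56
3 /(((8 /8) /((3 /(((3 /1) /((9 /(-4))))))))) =-27 /4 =-6.75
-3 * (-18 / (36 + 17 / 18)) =972 / 665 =1.46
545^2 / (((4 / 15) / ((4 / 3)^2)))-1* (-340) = 5941520 / 3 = 1980506.67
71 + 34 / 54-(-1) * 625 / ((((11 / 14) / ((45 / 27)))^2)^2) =15091197082 / 1185921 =12725.30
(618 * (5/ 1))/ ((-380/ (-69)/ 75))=1599075/ 38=42080.92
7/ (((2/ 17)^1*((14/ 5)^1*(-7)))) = -85/ 28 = -3.04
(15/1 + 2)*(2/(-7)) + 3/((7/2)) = -4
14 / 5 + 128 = 654 / 5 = 130.80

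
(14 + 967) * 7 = 6867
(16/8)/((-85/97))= -194/85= -2.28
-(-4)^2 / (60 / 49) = -196 / 15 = -13.07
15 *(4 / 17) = 60 / 17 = 3.53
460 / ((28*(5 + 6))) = 1.49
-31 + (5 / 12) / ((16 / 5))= -5927 / 192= -30.87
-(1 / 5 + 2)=-11 / 5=-2.20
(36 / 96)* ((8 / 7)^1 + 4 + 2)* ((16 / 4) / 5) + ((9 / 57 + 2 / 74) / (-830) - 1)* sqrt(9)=-350367 / 408443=-0.86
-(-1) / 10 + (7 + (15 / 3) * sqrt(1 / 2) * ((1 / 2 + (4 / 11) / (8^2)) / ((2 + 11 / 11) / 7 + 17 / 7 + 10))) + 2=623 * sqrt(2) / 6336 + 91 / 10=9.24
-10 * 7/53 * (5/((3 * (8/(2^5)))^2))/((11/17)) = -95200/5247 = -18.14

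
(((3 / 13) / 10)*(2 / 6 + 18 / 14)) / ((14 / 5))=0.01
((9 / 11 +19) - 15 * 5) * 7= -4249 / 11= -386.27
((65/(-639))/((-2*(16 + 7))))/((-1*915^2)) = -13/4921878330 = -0.00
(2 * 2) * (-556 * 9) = -20016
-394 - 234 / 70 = -13907 / 35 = -397.34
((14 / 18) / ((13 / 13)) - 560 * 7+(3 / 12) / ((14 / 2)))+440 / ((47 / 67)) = -38989885 / 11844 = -3291.95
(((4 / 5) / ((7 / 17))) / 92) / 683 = 0.00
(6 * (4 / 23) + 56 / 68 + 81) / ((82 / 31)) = 31.33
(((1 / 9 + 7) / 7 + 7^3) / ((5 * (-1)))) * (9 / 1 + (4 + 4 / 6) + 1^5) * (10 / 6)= -953612 / 567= -1681.86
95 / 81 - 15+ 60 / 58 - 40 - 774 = -1942136 / 2349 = -826.79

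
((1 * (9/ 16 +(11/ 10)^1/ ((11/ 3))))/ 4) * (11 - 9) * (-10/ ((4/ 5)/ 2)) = -345/ 32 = -10.78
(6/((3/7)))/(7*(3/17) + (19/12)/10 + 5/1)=28560/13043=2.19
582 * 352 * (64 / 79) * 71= 930902016 / 79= 11783569.82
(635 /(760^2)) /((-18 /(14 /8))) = -889 /8317440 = -0.00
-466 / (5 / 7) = -3262 / 5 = -652.40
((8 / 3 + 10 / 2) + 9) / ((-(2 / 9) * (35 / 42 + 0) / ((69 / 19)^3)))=-29565810 / 6859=-4310.51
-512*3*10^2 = -153600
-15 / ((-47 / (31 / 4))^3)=446865 / 6644672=0.07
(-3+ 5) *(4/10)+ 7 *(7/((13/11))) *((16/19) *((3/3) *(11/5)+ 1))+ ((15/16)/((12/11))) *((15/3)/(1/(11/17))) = 154937411/1343680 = 115.31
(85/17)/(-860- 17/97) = -485/83437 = -0.01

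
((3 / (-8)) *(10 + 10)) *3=-22.50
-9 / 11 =-0.82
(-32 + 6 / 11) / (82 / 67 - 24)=11591 / 8393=1.38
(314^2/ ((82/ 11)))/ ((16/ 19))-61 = 5131633/ 328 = 15645.22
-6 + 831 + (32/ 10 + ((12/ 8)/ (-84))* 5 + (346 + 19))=334071/ 280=1193.11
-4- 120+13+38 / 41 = -4513 / 41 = -110.07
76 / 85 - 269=-22789 / 85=-268.11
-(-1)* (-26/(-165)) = 26/165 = 0.16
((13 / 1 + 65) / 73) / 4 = 39 / 146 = 0.27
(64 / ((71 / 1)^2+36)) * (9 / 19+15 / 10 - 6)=-4896 / 96463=-0.05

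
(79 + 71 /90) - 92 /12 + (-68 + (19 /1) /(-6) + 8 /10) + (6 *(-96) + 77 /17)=-435832 /765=-569.72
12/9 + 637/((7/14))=3826/3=1275.33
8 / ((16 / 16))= 8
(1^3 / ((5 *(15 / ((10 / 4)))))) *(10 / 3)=1 / 9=0.11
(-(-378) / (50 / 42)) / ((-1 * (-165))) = 2646 / 1375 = 1.92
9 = 9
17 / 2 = 8.50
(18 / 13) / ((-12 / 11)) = -33 / 26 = -1.27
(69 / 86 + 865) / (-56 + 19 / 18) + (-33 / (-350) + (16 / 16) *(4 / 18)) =-2068513231 / 133960050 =-15.44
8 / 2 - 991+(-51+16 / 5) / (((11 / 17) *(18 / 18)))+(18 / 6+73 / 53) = -3079684 / 2915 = -1056.50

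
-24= -24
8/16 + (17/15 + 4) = 169/30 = 5.63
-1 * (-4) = 4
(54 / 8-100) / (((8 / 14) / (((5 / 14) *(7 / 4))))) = -13055 / 128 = -101.99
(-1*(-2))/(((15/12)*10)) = 4/25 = 0.16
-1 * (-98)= 98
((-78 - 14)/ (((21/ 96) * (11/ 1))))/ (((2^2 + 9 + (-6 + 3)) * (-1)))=1472/ 385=3.82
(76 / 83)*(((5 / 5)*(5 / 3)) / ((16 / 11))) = 1045 / 996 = 1.05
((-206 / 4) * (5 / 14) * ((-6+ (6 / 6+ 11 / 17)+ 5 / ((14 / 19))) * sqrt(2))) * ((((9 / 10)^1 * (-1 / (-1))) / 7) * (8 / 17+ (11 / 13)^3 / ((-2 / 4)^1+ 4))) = -45162324819 * sqrt(2) / 12195793064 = -5.24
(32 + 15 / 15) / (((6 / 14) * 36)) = 77 / 36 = 2.14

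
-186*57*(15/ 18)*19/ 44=-3815.11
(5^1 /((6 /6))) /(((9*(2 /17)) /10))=425 /9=47.22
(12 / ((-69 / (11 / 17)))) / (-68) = 11 / 6647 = 0.00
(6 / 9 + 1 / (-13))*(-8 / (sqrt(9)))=-1.57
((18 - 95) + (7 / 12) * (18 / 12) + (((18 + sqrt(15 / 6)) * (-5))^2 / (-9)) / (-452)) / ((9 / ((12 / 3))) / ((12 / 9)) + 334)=-29416 / 133227 + 200 * sqrt(10) / 606923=-0.22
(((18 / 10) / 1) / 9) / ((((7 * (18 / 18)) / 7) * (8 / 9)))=9 / 40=0.22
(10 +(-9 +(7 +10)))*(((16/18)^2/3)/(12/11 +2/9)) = 704/195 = 3.61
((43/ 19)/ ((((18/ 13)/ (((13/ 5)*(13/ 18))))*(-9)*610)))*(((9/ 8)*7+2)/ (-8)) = 7463209/ 10814860800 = 0.00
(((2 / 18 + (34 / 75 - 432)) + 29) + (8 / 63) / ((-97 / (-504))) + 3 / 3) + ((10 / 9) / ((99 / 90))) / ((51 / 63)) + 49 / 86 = -140030206867 / 350989650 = -398.96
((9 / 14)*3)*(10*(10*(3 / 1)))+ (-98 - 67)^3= -31440825 / 7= -4491546.43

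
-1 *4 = -4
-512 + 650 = 138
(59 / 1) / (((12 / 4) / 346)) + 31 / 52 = 1061621 / 156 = 6805.26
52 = 52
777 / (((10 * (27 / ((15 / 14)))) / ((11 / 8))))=407 / 96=4.24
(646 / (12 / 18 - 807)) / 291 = -646 / 234643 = -0.00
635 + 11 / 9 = 5726 / 9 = 636.22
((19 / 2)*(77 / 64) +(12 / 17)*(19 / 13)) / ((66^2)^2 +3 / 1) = 352507 / 536757416832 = 0.00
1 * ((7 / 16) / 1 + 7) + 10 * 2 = 439 / 16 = 27.44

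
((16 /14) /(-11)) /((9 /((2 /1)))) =-16 /693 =-0.02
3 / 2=1.50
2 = 2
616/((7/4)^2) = 1408/7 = 201.14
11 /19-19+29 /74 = -25349 /1406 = -18.03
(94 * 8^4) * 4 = 1540096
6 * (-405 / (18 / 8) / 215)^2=7776 / 1849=4.21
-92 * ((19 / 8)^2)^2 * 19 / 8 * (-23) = 1309856371 / 8192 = 159894.58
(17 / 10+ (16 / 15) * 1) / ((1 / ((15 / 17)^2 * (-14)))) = -8715 / 289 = -30.16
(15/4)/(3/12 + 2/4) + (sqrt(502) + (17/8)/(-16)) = 623/128 + sqrt(502) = 27.27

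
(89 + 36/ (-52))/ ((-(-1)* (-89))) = -1148/ 1157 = -0.99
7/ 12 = 0.58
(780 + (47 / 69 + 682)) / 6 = 100925 / 414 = 243.78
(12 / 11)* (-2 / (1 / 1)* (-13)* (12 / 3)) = 1248 / 11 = 113.45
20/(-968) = -5/242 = -0.02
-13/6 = -2.17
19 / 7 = 2.71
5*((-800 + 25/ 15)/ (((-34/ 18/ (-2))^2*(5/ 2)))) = -517320/ 289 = -1790.03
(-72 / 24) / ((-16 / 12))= 9 / 4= 2.25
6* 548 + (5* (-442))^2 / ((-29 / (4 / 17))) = -1053848 / 29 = -36339.59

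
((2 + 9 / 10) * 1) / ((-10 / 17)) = -493 / 100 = -4.93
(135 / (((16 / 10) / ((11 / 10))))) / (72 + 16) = 135 / 128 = 1.05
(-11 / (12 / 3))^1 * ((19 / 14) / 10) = -209 / 560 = -0.37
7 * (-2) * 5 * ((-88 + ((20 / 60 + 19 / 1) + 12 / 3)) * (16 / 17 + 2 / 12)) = 767270 / 153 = 5014.84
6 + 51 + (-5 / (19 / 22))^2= 32677 / 361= 90.52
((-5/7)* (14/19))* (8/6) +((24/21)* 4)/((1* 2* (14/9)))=0.77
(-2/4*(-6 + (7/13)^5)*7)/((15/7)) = 108336599/11138790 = 9.73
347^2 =120409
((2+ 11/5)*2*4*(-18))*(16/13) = -48384/65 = -744.37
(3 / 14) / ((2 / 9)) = 27 / 28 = 0.96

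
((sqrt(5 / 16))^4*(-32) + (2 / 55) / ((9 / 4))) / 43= -0.07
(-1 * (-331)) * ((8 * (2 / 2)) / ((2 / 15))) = 19860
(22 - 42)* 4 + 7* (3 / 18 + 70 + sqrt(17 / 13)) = 7* sqrt(221) / 13 + 2467 / 6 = 419.17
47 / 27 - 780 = -21013 / 27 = -778.26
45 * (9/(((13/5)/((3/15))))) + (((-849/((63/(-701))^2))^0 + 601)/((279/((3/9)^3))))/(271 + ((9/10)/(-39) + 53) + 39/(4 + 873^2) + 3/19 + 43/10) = 67366708734118580/2162371292825211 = 31.15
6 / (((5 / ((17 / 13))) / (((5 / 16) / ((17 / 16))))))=6 / 13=0.46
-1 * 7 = -7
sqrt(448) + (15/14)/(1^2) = 15/14 + 8*sqrt(7) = 22.24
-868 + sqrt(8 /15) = -868 + 2 *sqrt(30) /15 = -867.27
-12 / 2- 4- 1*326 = -336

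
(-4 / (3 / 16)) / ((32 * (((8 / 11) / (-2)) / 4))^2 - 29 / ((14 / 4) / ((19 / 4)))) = 108416 / 157005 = 0.69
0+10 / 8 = 5 / 4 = 1.25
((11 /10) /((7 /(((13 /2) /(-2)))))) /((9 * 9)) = -143 /22680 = -0.01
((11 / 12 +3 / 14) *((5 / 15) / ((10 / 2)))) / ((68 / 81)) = 171 / 1904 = 0.09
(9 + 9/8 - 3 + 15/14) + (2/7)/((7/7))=475/56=8.48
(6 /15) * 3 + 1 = 11 /5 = 2.20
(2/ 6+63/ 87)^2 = 8464/ 7569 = 1.12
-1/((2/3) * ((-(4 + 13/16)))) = 24/77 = 0.31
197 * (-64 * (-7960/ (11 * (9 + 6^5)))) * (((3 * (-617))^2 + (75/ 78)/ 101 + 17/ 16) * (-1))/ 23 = -30098559313239328/ 172406091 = -174579442.86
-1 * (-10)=10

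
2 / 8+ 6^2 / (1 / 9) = 1297 / 4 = 324.25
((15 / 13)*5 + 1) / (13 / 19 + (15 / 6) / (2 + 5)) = 23408 / 3601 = 6.50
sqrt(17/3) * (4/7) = 1.36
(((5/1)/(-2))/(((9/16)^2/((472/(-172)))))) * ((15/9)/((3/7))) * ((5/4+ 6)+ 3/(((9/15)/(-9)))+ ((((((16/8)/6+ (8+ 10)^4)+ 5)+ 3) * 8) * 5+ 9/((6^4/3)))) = 33299051606800/94041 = 354090786.01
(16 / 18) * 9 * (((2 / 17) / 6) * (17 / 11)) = 8 / 33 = 0.24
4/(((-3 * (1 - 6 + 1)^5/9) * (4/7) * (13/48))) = 63/832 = 0.08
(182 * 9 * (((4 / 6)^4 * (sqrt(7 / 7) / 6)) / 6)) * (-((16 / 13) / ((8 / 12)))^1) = -448 / 27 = -16.59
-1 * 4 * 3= -12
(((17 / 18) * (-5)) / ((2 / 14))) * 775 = -461125 / 18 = -25618.06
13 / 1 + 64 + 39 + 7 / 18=2095 / 18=116.39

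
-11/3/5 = -11/15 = -0.73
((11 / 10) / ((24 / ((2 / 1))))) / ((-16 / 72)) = -33 / 80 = -0.41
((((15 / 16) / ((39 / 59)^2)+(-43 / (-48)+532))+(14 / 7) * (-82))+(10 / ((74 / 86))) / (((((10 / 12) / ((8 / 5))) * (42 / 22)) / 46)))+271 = 258181239 / 218855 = 1179.69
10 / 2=5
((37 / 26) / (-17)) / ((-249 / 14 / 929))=240611 / 55029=4.37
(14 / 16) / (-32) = -7 / 256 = -0.03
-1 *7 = -7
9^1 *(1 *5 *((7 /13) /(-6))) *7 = -735 /26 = -28.27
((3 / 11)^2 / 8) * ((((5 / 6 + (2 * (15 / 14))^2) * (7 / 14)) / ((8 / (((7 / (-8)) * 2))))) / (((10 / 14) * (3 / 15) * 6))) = -145 / 22528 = -0.01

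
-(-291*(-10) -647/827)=-2405923/827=-2909.22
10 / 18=5 / 9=0.56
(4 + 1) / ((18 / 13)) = 65 / 18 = 3.61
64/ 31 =2.06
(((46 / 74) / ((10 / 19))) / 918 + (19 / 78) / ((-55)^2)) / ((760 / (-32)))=-192217 / 3339282375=-0.00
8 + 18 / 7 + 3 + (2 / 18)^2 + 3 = 9403 / 567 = 16.58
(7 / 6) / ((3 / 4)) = 14 / 9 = 1.56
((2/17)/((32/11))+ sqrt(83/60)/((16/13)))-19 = -5157/272+ 13 * sqrt(1245)/480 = -18.00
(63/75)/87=7/725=0.01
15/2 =7.50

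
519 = 519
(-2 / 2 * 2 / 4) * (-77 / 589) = 0.07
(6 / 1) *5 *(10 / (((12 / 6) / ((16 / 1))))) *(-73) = -175200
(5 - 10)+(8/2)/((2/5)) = 5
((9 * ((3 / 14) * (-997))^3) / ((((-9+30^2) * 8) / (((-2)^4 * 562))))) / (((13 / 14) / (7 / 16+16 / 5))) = -243111799827549 / 560560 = -433694519.46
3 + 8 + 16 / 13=159 / 13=12.23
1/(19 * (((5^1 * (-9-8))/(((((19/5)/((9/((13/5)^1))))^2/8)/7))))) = -3211/240975000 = -0.00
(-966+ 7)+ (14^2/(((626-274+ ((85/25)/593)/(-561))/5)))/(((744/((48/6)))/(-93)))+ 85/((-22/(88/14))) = -237731641337/241090073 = -986.07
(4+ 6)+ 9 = 19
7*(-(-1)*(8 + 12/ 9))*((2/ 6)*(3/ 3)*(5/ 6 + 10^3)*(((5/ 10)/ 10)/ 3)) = 58849/ 162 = 363.27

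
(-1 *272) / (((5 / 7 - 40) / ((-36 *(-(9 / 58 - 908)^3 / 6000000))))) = -416943352810887 / 13413950000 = -31082.82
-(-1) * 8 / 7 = 8 / 7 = 1.14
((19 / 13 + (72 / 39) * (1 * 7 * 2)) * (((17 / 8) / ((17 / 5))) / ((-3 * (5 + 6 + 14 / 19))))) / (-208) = 33725 / 14471808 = 0.00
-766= -766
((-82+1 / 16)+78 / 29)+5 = -34451 / 464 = -74.25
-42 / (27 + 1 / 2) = -84 / 55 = -1.53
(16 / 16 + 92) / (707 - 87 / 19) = 1767 / 13346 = 0.13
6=6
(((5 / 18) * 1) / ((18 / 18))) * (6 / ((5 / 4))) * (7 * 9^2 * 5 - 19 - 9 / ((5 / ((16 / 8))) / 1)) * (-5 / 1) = -56248 / 3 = -18749.33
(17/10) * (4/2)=17/5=3.40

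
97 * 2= 194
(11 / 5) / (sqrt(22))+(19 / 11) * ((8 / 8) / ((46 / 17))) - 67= -33579 / 506+sqrt(22) / 10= -65.89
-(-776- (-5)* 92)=316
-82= -82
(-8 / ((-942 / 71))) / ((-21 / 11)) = -0.32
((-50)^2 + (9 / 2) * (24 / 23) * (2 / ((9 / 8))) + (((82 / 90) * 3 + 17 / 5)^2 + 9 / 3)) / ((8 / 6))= 13190897 / 6900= 1911.72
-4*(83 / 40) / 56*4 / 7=-83 / 980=-0.08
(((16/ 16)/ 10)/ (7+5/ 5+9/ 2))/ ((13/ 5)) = 0.00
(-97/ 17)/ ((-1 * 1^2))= 97/ 17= 5.71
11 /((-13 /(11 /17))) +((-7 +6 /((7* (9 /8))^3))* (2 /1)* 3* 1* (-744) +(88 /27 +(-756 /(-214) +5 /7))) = 759185014148 /24332763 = 31200.12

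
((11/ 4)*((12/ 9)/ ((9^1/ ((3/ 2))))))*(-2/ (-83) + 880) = 401731/ 747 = 537.79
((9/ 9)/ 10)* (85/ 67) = 17/ 134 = 0.13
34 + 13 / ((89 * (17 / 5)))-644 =-609.96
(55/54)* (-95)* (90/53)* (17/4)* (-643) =285572375/636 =449013.17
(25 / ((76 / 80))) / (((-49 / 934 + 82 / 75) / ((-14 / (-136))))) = 61293750 / 23550899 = 2.60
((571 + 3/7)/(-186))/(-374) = 1000/121737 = 0.01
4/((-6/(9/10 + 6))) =-4.60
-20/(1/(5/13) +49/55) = -275/48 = -5.73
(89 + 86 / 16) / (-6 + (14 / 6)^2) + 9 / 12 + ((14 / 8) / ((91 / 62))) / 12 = -6592 / 39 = -169.03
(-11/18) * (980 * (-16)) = 86240/9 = 9582.22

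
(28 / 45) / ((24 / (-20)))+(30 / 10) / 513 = -263 / 513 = -0.51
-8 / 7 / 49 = -8 / 343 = -0.02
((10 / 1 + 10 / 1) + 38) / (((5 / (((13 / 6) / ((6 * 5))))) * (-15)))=-0.06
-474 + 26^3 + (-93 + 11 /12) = 17009.92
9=9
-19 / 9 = -2.11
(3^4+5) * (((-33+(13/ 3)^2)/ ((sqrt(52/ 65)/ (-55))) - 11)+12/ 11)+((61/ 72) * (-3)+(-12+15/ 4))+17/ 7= -1590287/ 1848+302720 * sqrt(5)/ 9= 74350.84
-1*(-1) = 1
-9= -9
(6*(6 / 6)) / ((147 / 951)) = 38.82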